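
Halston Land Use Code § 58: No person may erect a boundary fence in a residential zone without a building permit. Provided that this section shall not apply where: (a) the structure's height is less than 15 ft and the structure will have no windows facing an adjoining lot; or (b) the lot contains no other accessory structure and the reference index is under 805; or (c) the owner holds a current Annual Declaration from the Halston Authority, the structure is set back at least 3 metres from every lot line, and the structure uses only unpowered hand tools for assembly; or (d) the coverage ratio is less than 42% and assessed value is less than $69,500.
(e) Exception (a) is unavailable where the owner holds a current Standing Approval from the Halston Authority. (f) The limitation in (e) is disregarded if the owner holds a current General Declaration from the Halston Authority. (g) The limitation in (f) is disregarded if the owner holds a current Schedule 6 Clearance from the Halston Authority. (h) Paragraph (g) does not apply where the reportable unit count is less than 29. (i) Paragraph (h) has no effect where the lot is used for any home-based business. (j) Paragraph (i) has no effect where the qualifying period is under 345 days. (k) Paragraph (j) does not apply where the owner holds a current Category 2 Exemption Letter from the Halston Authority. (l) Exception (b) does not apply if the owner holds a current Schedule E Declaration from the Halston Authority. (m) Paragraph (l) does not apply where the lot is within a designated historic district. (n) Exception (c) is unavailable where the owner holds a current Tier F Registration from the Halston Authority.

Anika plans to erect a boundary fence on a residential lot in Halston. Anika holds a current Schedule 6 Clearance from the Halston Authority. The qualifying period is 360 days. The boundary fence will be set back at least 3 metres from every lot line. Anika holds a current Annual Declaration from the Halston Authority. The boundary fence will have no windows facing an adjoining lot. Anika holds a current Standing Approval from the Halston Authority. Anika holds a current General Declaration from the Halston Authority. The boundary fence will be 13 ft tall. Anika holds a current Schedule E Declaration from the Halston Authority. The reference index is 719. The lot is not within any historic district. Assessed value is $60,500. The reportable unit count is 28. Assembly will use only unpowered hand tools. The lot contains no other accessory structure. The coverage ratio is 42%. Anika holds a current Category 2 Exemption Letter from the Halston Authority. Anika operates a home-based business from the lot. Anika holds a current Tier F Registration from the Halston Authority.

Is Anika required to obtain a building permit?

Yes — Anika must obtain a building permit.

Exception (a) is satisfied on its face — the structure's height is 13 ft, less than the 15 ft limit; no windows face an adjoining lot. Turning to paragraphs (e)–(k): (e) is triggered — a current Standing Approval is held. (f) applies (a current General Declaration is held), but is set aside by (g): (g) operates — a current Schedule 6 Clearance is held. (h) would limit (g) — the reportable unit count is 28, less than the 29 limit — but (i) sets (h) aside: (i) operates against (h): a home-based business operates on the lot. (j), which would lift (i), is inapplicable — the qualifying period is 360 days, not under 345 days. (a) is therefore removed.
Exception (b): the lot has no other accessory structure; the reference index is 719, under the 805 limit — every condition holds. However, paragraphs (l)–(m) must be considered: (l) operates against (b): a current Schedule E Declaration is held. (m) does not operate here (the lot is not in a historic district), so (l) stands. Exception (b) does not apply.
Exception (c)'s conditions are all satisfied: a current Annual Declaration is held; the setback is at least 3 m on every side; assembly uses only hand tools. However, paragraph (n) must be considered: (n) is engaged — a current Tier F Registration is held. (c) is therefore removed.
Exception (d) does not apply: the coverage ratio is 42%, not less than 42%.
Every exception is unavailable, so the rule governs.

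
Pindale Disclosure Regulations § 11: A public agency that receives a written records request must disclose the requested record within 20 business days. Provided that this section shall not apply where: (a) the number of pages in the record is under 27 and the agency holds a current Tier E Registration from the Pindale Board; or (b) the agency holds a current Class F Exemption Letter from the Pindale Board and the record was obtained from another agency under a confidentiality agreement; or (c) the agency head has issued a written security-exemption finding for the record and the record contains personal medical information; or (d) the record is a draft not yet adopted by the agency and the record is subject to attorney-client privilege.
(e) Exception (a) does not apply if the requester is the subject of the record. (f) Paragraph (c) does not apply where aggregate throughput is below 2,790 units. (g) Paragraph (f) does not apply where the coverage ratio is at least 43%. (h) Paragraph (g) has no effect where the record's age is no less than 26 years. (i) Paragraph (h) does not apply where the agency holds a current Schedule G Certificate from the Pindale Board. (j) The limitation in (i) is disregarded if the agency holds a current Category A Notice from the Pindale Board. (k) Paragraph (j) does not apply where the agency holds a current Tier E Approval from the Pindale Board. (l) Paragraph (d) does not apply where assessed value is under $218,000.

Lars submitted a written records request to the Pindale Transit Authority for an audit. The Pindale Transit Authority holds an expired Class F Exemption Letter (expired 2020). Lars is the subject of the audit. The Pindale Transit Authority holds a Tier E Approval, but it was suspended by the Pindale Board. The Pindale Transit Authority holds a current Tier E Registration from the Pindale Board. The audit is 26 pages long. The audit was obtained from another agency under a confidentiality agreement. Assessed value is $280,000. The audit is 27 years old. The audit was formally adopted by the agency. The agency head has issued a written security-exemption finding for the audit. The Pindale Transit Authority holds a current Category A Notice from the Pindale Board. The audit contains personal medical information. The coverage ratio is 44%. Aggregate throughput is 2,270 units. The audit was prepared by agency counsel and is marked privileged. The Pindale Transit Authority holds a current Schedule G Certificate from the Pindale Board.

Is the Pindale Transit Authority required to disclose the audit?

Yes — the Pindale Transit Authority must disclose the audit.

Exception (a): the number of pages in the record is 26, under the 27 limit; a current Tier E Registration is held — every condition holds. However, paragraph (e) must be considered: (e) is engaged — Lars is the subject of the audit. Exception (a) does not apply.
Exception (b) does not apply: no current Class F Exemption Letter is held.
Exception (c): a written security-exemption finding has been issued; the audit contains personal medical information — every condition holds. But applying paragraphs (f)–(k): (f) is triggered — aggregate throughput is 2,270 units, below the 2,790 units limit. (g) operates (the coverage ratio is 44%, meeting the 43% threshold), but is overridden by (h): (h) is engaged — the record's age is 27 years, meeting the 26 years threshold. (i) is triggered (a current Schedule G Certificate is held), but is itself disapplied by (j): (j) operates against (i): a current Category A Notice is held. (k) is not triggered (there is no Tier E Approval in force), so (j) stands. So (c) is unavailable.
Exception (d) requires that the record is a draft not yet adopted by the agency; but the audit has been formally adopted, so (d) is unavailable.
None of the exceptions is available; § 11 applies in full.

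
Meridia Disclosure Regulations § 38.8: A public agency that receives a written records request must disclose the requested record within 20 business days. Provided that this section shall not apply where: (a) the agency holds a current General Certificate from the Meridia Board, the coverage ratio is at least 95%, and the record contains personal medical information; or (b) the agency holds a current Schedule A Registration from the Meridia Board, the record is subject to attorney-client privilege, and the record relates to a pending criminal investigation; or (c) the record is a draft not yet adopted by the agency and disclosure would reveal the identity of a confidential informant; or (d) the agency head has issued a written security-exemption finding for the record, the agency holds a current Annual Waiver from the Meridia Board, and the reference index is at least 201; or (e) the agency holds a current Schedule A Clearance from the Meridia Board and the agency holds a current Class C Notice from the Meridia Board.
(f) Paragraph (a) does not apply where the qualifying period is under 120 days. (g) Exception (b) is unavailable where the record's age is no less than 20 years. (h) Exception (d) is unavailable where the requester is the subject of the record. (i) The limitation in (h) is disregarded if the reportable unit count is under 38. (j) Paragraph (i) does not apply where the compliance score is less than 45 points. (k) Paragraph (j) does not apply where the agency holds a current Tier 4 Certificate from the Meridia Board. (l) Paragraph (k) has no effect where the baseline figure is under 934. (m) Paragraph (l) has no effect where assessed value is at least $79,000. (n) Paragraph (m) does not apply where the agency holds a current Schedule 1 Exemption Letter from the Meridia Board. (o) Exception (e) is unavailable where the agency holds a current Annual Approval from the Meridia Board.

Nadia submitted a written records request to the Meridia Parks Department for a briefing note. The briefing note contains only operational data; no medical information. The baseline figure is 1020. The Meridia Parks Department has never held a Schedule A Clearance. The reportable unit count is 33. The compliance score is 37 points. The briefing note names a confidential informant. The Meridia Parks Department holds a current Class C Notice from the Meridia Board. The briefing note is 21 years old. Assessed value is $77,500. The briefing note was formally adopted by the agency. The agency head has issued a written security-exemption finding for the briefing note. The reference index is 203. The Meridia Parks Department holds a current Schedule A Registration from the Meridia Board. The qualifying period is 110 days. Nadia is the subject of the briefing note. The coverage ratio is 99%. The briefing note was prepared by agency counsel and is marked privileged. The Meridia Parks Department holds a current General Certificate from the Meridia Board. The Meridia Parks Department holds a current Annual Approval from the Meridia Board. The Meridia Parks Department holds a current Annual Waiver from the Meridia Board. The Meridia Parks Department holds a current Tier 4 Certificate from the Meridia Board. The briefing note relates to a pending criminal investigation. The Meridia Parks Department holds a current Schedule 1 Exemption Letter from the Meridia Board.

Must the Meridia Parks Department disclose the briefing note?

No — exception (d) applies; the Meridia Parks Department is not required to disclose the briefing note.

Exception (a) does not apply: the briefing note contains only operational data.
Exception (b) is satisfied on its face — a current Schedule A Registration is held; the briefing note is privileged; the briefing note relates to a pending investigation. Turning to paragraph (g): (g) operates — the record's age is 21 years, meeting the 20 years threshold. (b) is therefore removed.
Exception (c) fails — the briefing note has been formally adopted.
Exception (d)'s conditions are all satisfied: a written security-exemption finding has been issued; a current Annual Waiver is held; the reference index is 203, meeting the 201 threshold. Considering the limiting provisions: (h) operates (Nadia is the subject of the briefing note), but is itself disapplied by (i): (i) operates against (h): the reportable unit count is 33, under the 38 limit. (j) would limit (i) — the compliance score is 37 points, less than the 45 points limit — but (k) sets (j) aside: (k) is engaged — a current Tier 4 Certificate is held. (l) is not triggered (the baseline figure is 1,020, not under 934), so (k) stands. So (d) applies.
Exception (e) does not apply: there is no Schedule A Clearance in force.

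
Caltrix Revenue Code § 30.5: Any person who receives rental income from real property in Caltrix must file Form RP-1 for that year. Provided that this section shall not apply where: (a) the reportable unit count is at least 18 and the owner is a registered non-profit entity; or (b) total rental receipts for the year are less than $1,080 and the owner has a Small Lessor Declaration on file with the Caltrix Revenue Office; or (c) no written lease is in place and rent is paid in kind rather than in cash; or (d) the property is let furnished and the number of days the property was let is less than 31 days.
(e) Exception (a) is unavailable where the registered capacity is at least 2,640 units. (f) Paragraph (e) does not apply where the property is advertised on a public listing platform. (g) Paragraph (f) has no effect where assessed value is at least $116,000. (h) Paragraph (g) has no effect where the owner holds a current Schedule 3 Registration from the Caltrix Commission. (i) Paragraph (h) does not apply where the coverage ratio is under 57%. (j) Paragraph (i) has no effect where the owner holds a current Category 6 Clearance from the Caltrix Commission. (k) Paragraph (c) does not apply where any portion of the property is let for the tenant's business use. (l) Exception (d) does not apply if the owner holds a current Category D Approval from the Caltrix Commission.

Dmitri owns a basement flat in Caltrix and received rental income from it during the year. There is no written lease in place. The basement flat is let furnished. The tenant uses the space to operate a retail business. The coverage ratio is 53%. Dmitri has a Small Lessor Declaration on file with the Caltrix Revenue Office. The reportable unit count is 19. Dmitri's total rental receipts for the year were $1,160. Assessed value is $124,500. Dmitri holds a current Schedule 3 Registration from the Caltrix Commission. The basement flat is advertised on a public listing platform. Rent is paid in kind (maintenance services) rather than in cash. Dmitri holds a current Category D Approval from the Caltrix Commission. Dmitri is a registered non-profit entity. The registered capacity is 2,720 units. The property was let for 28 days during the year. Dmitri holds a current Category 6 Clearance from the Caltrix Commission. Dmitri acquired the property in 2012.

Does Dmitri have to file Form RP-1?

All of (a)'s requirements are met (the reportable unit count is 19, meeting the 18 threshold; Dmitri is a registered non-profit). Applying paragraphs (e)–(j): (e) would limit (a) — the registered capacity is 2,720 units, meeting the 2,640 units threshold — but (f) sets (e) aside: (f) operates against (e): the property is publicly advertised. (g) is triggered (assessed value is $124,500, meeting the $116,000 threshold), but is overridden by (h): (h) operates against (g): a current Schedule 3 Registration is held. (i) is engaged (the coverage ratio is 53%, under the 57% limit), but yields to (j): (j) is triggered — a current Category 6 Clearance is held. So (a) applies.
Exception (b) does not apply: total rental receipts for the year are $1,160, not less than $1,080.
Exception (c): there is no written lease; rent is paid in kind — every condition holds. Turning to paragraph (k): (k) operates against (c): the space is let for business use. So (c) is unavailable.
All of (d)'s requirements are met (the property is let furnished; the number of days the property was let is 28 days, less than the 31 days limit). However, paragraph (l) must be considered: (l) operates against (d): a current Category D Approval is held. (d) is therefore removed.

No — exception (a) applies; Dmitri is not required to file Form RP-1.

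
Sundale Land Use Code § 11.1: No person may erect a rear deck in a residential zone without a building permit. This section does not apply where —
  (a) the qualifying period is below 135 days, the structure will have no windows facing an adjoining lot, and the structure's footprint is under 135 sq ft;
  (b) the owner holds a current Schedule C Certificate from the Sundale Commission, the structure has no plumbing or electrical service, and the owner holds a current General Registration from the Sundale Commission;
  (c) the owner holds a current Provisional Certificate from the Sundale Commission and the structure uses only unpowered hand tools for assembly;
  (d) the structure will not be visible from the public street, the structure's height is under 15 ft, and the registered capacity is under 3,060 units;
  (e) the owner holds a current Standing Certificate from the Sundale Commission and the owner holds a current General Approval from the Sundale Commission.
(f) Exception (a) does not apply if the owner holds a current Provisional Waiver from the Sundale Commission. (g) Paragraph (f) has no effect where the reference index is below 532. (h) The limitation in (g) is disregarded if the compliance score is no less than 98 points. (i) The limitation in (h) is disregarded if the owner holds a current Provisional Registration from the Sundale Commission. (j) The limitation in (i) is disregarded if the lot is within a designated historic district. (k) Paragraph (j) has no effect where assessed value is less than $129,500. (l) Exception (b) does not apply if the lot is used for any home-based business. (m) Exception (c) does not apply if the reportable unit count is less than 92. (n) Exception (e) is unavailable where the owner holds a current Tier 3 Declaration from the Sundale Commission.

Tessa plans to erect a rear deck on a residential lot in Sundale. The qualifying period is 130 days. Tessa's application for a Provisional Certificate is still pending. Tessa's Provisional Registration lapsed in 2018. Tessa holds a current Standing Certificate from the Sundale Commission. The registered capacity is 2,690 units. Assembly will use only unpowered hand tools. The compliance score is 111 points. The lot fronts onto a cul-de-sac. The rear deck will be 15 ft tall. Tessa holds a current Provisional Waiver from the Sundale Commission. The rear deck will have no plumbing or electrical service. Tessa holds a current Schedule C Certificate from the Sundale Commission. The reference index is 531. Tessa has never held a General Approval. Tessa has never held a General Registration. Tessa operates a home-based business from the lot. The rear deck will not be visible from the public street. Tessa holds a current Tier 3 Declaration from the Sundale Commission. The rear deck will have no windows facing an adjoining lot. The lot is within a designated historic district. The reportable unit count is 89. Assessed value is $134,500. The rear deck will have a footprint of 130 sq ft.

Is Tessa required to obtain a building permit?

Exception (a) is satisfied on its face — the qualifying period is 130 days, below the 135 days limit; no windows face an adjoining lot; the structure's footprint is 130 sq ft, under the 135 sq ft limit. But: (f) operates — a current Provisional Waiver is held. (g) is triggered (the reference index is 531, below the 532 limit), but is set aside by (h): (h) operates against (g): the compliance score is 111 points, meeting the 98 points threshold. (i) does not operate here (there is no Provisional Registration in force), so (h) stands. (a) is therefore removed.
Exception (b) does not apply: the General Registration is not current.
Exception (c) does not apply: there is no Provisional Certificate in force.
Exception (d) fails — the structure's height is 15 ft, not under 15 ft.
Exception (e) does not apply: no current General Approval is held.
No exception applies. The general rule governs.

Yes — Tessa must obtain a building permit.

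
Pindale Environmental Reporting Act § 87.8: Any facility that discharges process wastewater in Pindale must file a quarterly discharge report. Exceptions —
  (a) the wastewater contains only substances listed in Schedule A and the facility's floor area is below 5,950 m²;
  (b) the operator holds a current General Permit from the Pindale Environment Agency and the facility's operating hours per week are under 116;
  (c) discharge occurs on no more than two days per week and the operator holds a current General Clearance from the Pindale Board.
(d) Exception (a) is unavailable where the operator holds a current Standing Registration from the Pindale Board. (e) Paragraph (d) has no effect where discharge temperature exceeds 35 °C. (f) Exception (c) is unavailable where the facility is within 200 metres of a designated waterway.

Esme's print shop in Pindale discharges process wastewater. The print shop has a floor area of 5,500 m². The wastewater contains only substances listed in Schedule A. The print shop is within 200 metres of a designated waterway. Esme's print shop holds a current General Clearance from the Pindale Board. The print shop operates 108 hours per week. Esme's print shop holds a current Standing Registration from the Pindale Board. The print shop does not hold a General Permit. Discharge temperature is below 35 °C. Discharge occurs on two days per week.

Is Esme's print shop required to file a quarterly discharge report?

Exception (a): the wastewater is Schedule-A-only; the facility's floor area is 5,500 m², below the 5,950 m² limit — every condition holds. But: (d) operates against (a): a current Standing Registration is held. (e) is not engaged (discharge temperature is below 35 °C), so (d) stands. So (a) is unavailable.
Exception (b) fails — no General Permit is held.
Exception (c): discharge occurs on no more than two days per week; a current General Clearance is held — every condition holds. Turning to paragraph (f): (f) operates against (c): the print shop is within 200 m of a designated waterway. Exception (c) does not apply.
No exception displaces § 87.8.

Yes — Esme's print shop must file a quarterly discharge report.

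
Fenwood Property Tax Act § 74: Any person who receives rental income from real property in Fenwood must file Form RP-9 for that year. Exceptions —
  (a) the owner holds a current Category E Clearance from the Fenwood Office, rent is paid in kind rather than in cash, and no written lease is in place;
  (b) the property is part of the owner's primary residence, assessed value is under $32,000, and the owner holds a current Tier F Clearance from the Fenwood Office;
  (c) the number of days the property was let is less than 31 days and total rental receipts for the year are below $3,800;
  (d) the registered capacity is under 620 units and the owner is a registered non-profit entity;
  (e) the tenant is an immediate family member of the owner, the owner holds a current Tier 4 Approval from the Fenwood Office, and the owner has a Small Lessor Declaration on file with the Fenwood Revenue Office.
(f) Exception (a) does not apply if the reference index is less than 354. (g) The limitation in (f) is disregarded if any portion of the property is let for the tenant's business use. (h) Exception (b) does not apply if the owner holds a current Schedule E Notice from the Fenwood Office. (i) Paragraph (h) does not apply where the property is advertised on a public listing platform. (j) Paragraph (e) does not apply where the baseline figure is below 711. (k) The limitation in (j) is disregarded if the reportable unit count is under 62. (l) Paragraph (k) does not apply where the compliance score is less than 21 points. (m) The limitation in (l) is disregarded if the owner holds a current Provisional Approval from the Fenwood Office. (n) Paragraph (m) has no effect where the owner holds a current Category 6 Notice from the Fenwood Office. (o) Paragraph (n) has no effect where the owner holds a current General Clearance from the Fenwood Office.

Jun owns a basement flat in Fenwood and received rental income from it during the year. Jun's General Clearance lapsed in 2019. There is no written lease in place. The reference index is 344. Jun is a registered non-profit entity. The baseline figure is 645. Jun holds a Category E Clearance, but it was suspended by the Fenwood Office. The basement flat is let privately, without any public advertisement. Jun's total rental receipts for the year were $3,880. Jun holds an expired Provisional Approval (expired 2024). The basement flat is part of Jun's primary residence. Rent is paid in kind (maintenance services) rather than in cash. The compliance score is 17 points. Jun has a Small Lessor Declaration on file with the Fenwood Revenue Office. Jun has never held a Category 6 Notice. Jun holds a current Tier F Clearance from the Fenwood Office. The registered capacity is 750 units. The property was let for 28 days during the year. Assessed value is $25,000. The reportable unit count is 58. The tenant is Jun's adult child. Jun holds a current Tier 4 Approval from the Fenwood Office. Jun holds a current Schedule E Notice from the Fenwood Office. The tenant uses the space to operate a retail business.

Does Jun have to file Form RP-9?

Exception (a) fails — the Category E Clearance is not current.
Exception (b)'s conditions are all satisfied: the basement flat is part of the primary residence; assessed value is $25,000, under the $32,000 limit; a current Tier F Clearance is held. However, paragraphs (h)–(i) must be considered: (h) operates against (b): a current Schedule E Notice is held. (i), which would lift (h), is not engaged — the property is let privately without advertisement. Exception (b) does not apply.
Exception (c) does not apply: total rental receipts for the year are $3,880, not below $3,800.
Exception (d) fails — the registered capacity is 750 units, not under 620 units.
Exception (e): the tenant is an immediate family member; a current Tier 4 Approval is held; a Small Lessor Declaration is on file — every condition holds. However, paragraphs (j)–(o) must be considered: (j) operates against (e): the baseline figure is 645, below the 711 limit. (k) operates (the reportable unit count is 58, under the 62 limit), but is itself disapplied by (l): (l) is engaged — the compliance score is 17 points, less than the 21 points limit. (m) does not operate here (there is no Provisional Approval in force), so (l) stands. Exception (e) does not apply.
No exception is made out. Jun falls within the general rule.

Yes — Jun must file Form RP-9.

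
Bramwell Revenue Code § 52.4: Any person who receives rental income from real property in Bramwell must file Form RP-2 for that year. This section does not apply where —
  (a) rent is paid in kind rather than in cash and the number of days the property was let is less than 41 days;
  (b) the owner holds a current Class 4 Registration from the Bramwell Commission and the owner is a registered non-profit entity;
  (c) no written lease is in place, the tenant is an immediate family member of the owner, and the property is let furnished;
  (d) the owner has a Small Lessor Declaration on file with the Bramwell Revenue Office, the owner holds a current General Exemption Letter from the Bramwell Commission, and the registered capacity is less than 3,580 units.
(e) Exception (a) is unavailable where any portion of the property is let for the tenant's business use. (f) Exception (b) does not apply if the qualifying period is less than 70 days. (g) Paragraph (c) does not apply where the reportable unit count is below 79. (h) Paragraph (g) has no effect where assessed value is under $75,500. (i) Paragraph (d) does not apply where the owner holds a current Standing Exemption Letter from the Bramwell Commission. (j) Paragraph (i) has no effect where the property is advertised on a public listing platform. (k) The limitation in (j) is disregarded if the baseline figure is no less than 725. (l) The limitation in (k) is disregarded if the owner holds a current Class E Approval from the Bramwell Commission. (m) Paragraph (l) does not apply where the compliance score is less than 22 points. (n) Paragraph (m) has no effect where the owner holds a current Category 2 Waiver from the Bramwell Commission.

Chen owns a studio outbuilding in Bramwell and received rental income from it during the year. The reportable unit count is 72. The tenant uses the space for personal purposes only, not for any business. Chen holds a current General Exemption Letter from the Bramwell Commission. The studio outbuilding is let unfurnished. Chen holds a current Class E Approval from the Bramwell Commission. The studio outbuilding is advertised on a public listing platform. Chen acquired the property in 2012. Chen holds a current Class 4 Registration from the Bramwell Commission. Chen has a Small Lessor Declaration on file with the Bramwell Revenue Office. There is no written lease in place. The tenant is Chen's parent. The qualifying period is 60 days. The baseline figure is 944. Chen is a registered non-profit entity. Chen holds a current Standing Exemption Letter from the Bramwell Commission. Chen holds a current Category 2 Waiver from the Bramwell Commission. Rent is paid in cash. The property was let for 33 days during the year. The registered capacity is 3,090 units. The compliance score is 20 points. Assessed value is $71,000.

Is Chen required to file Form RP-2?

Exception (a) fails — rent is paid in cash.
All of (b)'s requirements are met (a current Class 4 Registration is held; Chen is a registered non-profit). However, paragraph (f) must be considered: (f) operates — the qualifying period is 60 days, less than the 70 days limit. Exception (b) does not apply.
Exception (c) fails — the property is let unfurnished.
Exception (d)'s conditions are all satisfied: a Small Lessor Declaration is on file; a current General Exemption Letter is held; the registered capacity is 3,090 units, less than the 3,580 units limit. Considering the limiting provisions: (i) operates (a current Standing Exemption Letter is held), but is displaced by (j): (j) is triggered — the property is publicly advertised. (k) would limit (j) — the baseline figure is 944, meeting the 725 threshold — but (l) sets (k) aside: (l) is engaged — a current Class E Approval is held. (m) is triggered (the compliance score is 20 points, less than the 22 points limit), but is overridden by (n): (n) applies — a current Category 2 Waiver is held. (d) remains available.

No — exception (d) applies; Chen is not required to file Form RP-2.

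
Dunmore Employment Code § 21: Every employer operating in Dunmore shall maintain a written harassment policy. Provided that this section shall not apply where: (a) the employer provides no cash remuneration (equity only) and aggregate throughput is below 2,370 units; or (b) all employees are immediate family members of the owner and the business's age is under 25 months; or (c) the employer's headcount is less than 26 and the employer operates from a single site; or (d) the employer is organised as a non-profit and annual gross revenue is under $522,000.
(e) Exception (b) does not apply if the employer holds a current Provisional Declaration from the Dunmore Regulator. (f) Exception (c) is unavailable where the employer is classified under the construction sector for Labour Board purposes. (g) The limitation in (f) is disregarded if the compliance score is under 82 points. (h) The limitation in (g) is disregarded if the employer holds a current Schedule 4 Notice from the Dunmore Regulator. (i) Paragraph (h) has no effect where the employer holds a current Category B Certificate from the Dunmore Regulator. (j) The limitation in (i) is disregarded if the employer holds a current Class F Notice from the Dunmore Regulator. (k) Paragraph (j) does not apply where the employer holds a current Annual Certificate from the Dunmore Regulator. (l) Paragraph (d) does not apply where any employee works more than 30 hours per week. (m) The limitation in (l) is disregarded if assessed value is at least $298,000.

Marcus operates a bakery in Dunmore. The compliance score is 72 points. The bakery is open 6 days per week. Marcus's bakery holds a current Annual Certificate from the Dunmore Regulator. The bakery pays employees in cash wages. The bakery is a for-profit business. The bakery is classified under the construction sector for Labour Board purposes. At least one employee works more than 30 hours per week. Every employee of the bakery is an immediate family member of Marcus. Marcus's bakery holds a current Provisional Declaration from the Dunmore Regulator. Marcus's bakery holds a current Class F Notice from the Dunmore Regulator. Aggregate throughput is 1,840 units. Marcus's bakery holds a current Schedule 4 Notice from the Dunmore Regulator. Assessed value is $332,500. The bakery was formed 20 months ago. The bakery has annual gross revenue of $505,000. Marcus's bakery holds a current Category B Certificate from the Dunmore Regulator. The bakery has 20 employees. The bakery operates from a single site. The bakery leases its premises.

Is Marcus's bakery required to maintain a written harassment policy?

No — exception (c) applies; Marcus's bakery is not required to maintain a written harassment policy.

Exception (a) fails — employees are paid cash wages.
Exception (b): every employee is an immediate family member; the business's age is 20 months, under the 25 months limit — every condition holds. However, paragraph (e) must be considered: (e) is triggered — a current Provisional Declaration is held. Exception (b) does not apply.
Exception (c): the employer's headcount is 20, less than the 26 limit; the employer operates from a single site — every condition holds. Applying paragraphs (f)–(k): (f) is triggered (the bakery is classified under the construction sector), but is overridden by (g): (g) applies — the compliance score is 72 points, under the 82 points limit. (h) would limit (g) — a current Schedule 4 Notice is held — but (i) sets (h) aside: (i) operates against (h): a current Category B Certificate is held. (j) is engaged (a current Class F Notice is held), but is displaced by (k): (k) applies — a current Annual Certificate is held. (c) remains available.
Exception (d) fails — the employer is for-profit.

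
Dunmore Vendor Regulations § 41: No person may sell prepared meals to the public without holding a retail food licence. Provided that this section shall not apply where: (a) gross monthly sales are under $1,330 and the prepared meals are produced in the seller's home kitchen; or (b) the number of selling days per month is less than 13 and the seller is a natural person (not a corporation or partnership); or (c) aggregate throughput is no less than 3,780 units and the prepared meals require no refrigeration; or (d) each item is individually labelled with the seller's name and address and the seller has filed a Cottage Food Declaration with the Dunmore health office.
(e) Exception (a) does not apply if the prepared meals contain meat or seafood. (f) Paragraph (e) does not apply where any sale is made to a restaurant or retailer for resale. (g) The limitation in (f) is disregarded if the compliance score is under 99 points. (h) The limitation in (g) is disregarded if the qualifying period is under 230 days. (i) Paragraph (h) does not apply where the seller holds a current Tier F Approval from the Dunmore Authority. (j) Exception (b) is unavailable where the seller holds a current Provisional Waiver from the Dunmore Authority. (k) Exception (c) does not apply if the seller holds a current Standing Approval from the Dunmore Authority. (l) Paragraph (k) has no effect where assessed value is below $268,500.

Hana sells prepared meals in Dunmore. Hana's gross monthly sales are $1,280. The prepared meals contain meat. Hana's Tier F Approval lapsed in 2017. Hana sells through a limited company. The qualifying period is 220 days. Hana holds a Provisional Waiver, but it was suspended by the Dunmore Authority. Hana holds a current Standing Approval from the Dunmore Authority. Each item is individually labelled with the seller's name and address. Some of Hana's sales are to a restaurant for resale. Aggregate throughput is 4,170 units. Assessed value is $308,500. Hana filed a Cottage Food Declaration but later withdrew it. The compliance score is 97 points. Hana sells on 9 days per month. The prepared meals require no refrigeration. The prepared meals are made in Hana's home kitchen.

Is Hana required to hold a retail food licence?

All of (a)'s requirements are met (gross monthly sales are $1,280, under the $1,330 limit; the prepared meals are home-kitchen produced). As to paragraphs (e)–(i): (e) operates (the prepared meals contain meat), but is itself disapplied by (f): (f) is triggered — some sales are to a restaurant for resale. (g) would limit (f) — the compliance score is 97 points, under the 99 points limit — but (h) sets (g) aside: (h) operates against (g): the qualifying period is 220 days, under the 230 days limit. (i), which would lift (h), is inapplicable — there is no Tier F Approval in force. Exception (a) stands.
Exception (b) requires that the seller is a natural person (not a corporation or partnership); but the seller operates through a limited company, so (b) is unavailable.
Exception (c) is satisfied on its face — aggregate throughput is 4,170 units, meeting the 3,780 units threshold; the prepared meals are shelf-stable. But applying paragraphs (k)–(l): (k) operates against (c): a current Standing Approval is held. (l), which would lift (k), is not engaged — assessed value is $308,500, not below $268,500. Exception (c) does not apply.
Exception (d) does not apply: the Cottage Food Declaration was withdrawn.

No — exception (a) applies; Hana is not required to hold a retail food licence.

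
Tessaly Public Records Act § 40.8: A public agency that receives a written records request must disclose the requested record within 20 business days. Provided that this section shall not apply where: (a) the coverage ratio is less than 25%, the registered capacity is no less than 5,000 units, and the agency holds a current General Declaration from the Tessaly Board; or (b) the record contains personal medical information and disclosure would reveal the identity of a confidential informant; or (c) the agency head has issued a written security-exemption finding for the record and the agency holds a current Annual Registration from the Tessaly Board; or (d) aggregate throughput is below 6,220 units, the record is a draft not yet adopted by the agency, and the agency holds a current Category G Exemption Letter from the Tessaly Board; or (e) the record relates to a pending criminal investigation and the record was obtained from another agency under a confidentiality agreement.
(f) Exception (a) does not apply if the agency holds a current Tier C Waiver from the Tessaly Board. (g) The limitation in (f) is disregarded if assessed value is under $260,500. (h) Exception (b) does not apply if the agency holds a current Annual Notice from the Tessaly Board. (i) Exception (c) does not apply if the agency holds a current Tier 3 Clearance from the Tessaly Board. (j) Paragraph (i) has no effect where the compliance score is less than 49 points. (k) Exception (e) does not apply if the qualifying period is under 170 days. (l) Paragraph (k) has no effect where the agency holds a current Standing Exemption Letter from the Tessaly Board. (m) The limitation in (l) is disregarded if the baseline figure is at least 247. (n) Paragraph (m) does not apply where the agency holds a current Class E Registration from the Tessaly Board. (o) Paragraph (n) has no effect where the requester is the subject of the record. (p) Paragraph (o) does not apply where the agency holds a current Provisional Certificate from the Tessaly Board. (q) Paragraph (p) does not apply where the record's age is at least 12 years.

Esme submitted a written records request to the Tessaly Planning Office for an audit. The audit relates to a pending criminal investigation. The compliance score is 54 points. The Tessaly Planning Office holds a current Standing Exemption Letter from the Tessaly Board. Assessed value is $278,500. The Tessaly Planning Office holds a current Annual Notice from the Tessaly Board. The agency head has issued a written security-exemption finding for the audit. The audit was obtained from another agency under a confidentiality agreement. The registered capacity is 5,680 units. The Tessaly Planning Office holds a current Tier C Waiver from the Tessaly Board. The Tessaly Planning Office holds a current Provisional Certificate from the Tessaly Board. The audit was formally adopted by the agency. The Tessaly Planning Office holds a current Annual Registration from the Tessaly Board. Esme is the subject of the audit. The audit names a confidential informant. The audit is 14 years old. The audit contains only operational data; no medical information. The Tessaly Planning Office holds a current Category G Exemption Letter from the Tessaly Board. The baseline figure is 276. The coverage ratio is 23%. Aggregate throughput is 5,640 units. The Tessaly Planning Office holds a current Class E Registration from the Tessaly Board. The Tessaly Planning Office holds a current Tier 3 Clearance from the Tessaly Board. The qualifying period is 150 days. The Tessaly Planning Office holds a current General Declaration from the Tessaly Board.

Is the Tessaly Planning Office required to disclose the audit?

Yes — the Tessaly Planning Office must disclose the audit.

All of (a)'s requirements are met (the coverage ratio is 23%, less than the 25% limit; the registered capacity is 5,680 units, meeting the 5,000 units threshold; a current General Declaration is held). However, paragraphs (f)–(g) must be considered: (f) applies — a current Tier C Waiver is held. (g) is not triggered (assessed value is $278,500, not under $260,500), so (f) stands. Exception (a) does not apply.
Exception (b) requires that the record contains personal medical information; but the audit contains only operational data, so (b) is unavailable.
Exception (c)'s conditions are all satisfied: a written security-exemption finding has been issued; a current Annual Registration is held. However, paragraphs (i)–(j) must be considered: (i) operates — a current Tier 3 Clearance is held. (j) is not triggered (the compliance score is 54 points, not less than 49 points), so (i) stands. So (c) is unavailable.
Exception (d) does not apply: the audit has been formally adopted.
All of (e)'s requirements are met (the audit relates to a pending investigation; the audit was obtained under a confidentiality agreement). But: (k) operates against (e): the qualifying period is 150 days, under the 170 days limit. (l) operates (a current Standing Exemption Letter is held), but is set aside by (m): (m) operates against (l): the baseline figure is 276, meeting the 247 threshold. (n) operates (a current Class E Registration is held), but is set aside by (o): (o) operates against (n): Esme is the subject of the audit. (p) operates (a current Provisional Certificate is held), but is set aside by (q): (q) operates against (p): the record's age is 14 years, meeting the 12 years threshold. So (e) is unavailable.
No exception displaces § 40.8.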